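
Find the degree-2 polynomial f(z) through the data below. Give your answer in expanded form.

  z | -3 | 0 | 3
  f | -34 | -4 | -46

f(z) = -4z^2 - 2z - 4

L_0(z) = z(z - 3) / [18] = (1/18)z^2 - (1/6)z
L_1(z) = (z + 3)(z - 3) / [-9] = -(1/9)z^2 + 1
L_2(z) = (z + 3)z / [18] = (1/18)z^2 + (1/6)z
f(z) = (-34)·L_0 + (-4)·L_1 + (-46)·L_2
  (-34)·L_0(z) = -(17/9)z^2 + (17/3)z
  (-4)·L_1(z) = (4/9)z^2 - 4
  (-46)·L_2(z) = -(23/9)z^2 - (23/3)z
Adding term by term: -4z^2 - 2z - 4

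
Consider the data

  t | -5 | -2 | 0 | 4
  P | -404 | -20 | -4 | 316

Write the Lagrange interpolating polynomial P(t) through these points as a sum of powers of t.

P(t) = 4t^3 + 4t^2 - 4

Build the Lagrange basis polynomials:
L_0(t) = (t + 2)t(t - 4) / [-135] = -(1/135)t^3 + (2/135)t^2 + (8/135)t
L_1(t) = (t + 5)t(t - 4) / [36] = (1/36)t^3 + (1/36)t^2 - (5/9)t
L_2(t) = (t + 5)(t + 2)(t - 4) / [-40] = -(1/40)t^3 - (3/40)t^2 + (9/20)t + 1
L_3(t) = (t + 5)(t + 2)t / [216] = (1/216)t^3 + (7/216)t^2 + (5/108)t
P(t) = (-404)·L_0 + (-20)·L_1 + (-4)·L_2 + 316·L_3
  (-404)·L_0(t) = (404/135)t^3 - (808/135)t^2 - (3232/135)t
  (-20)·L_1(t) = -(5/9)t^3 - (5/9)t^2 + (100/9)t
  (-4)·L_2(t) = (1/10)t^3 + (3/10)t^2 - (9/5)t - 4
  316·L_3(t) = (79/54)t^3 + (553/54)t^2 + (395/27)t
Adding term by term: 4t^3 + 4t^2 - 4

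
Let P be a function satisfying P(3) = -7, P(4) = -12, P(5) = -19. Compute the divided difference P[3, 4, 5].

-1

P[3,4] = (-12 - (-7)) / (4 - 3) = -5
P[4,5] = (-19 - (-12)) / (5 - 4) = -7
P[3,4,5] = (-7 - (-5)) / (5 - 3) = -1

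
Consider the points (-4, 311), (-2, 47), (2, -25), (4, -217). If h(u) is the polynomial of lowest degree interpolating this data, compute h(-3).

140

L_0(-3) = (-1)·(-5)·(-7)/[(-2)·(-6)·(-8)] = 35/96
L_1(-3) = (1)·(-5)·(-7)/[(2)·(-4)·(-6)] = 35/48
L_2(-3) = (1)·(-1)·(-7)/[(6)·(4)·(-2)] = -7/48
L_3(-3) = (1)·(-1)·(-5)/[(8)·(6)·(2)] = 5/96
Sum: 311·(35/96) + 47·(35/48) + (-25)·(-7/48) + (-217)·(5/96) = 140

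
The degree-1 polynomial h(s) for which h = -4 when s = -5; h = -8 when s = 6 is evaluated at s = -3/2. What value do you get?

-58/11

Evaluate each Lagrange basis at s = -3/2:
L_0(-3/2) = (-15/2)/[(-11)] = 15/22
L_1(-3/2) = (7/2)/[(11)] = 7/22
Sum: (-4)·(15/22) + (-8)·(7/22) = -58/11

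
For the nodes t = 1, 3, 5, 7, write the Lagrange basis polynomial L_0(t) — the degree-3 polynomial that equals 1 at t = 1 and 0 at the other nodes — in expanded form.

L_0(t) = (t - 3)(t - 5)(t - 7) / [(-2)·(-4)·(-6)]
       = (t^3 - 15t^2 + 71t - 105) / (-48)

L_0(t) = -(1/48)t^3 + (5/16)t^2 - (71/48)t + 35/16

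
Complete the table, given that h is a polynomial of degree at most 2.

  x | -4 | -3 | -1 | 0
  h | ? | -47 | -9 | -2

The 3 known values determine h uniquely (degree ≤ 2).
Evaluate each Lagrange basis at x = -4:
L_0(-4) = (-3)·(-4)/[(-2)·(-3)] = 2
L_1(-4) = (-1)·(-4)/[(2)·(-1)] = -2
L_2(-4) = (-1)·(-3)/[(3)·(1)] = 1
Sum: (-47)·(2) + (-9)·(-2) + (-2)·(1) = -78

-78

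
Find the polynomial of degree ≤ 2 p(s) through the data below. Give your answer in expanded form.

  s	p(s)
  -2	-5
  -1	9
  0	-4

Newton's divided differences:
p[-2,-1] = (9 - (-5)) / (-1 - (-2)) = 14
p[-1,0] = (-4 - 9) / (0 - (-1)) = -13
p[-2,-1,0] = (-13 - 14) / (0 - (-2)) = -27/2
p(s) = -5 + 14·(s + 2) + (-27/2)·(s + 2)(s + 1)
Expanding: p(s) = -(27/2)s^2 - (53/2)s - 4

p(s) = -(27/2)s^2 - (53/2)s - 4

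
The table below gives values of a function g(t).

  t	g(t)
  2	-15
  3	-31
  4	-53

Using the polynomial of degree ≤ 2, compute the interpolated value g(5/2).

-89/4

L_0(5/2) = (-1/2)·(-3/2)/[(-1)·(-2)] = 3/8
L_1(5/2) = (1/2)·(-3/2)/[(1)·(-1)] = 3/4
L_2(5/2) = (1/2)·(-1/2)/[(2)·(1)] = -1/8
Sum: (-15)·(3/8) + (-31)·(3/4) + (-53)·(-1/8) = -89/4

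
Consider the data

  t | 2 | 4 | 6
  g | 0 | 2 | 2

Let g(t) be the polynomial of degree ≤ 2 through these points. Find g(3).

Using Newton's divided-difference form:
g[2,4] = (2 - 0) / (4 - 2) = 1
g[4,6] = (2 - 2) / (6 - 4) = 0
g[2,4,6] = (0 - 1) / (6 - 2) = -1/4
g(3) = 0 + 1·(1) + (-1/4)·(1)·(-1) = 5/4

5/4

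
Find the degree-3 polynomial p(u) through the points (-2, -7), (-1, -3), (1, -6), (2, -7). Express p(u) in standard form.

Newton's divided differences:
p[-2,-1] = (-3 - (-7)) / (-1 - (-2)) = 4
p[-1,1] = (-6 - (-3)) / (1 - (-1)) = -3/2
p[1,2] = (-7 - (-6)) / (2 - 1) = -1
p[-2,-1,1] = (-3/2 - 4) / (1 - (-2)) = -11/6
p[-1,1,2] = (-1 - (-3/2)) / (2 - (-1)) = 1/6
p[-2,-1,1,2] = (1/6 - (-11/6)) / (2 - (-2)) = 1/2
p(u) = -7 + 4·(u + 2) + (-11/6)·(u + 2)(u + 1) + (1/2)·(u + 2)(u + 1)(u - 1)
Expanding: p(u) = (1/2)u^3 - (5/6)u^2 - 2u - 11/3

p(u) = (1/2)u^3 - (5/6)u^2 - 2u - 11/3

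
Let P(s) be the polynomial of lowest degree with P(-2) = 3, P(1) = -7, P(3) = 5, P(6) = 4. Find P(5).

L_0(5) = (4)·(2)·(-1)/[(-3)·(-5)·(-8)] = 1/15
L_1(5) = (7)·(2)·(-1)/[(3)·(-2)·(-5)] = -7/15
L_2(5) = (7)·(4)·(-1)/[(5)·(2)·(-3)] = 14/15
L_3(5) = (7)·(4)·(2)/[(8)·(5)·(3)] = 7/15
Sum: 3·(1/15) + (-7)·(-7/15) + 5·(14/15) + 4·(7/15) = 10

10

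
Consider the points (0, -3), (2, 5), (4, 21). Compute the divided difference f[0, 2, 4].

f[0,2] = (5 - (-3)) / (2 - 0) = 4
f[2,4] = (21 - 5) / (4 - 2) = 8
f[0,2,4] = (8 - 4) / (4 - 0) = 1

1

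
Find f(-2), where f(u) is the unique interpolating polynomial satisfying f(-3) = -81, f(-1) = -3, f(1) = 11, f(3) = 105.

-25

L_0(-2) = (-1)·(-3)·(-5)/[(-2)·(-4)·(-6)] = 5/16
L_1(-2) = (1)·(-3)·(-5)/[(2)·(-2)·(-4)] = 15/16
L_2(-2) = (1)·(-1)·(-5)/[(4)·(2)·(-2)] = -5/16
L_3(-2) = (1)·(-1)·(-3)/[(6)·(4)·(2)] = 1/16
Sum: (-81)·(5/16) + (-3)·(15/16) + 11·(-5/16) + 105·(1/16) = -25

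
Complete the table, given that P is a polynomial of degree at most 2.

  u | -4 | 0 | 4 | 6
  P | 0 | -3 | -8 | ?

-45/4

The 3 known values determine P uniquely (degree ≤ 2).
Evaluate each Lagrange basis at u = 6:
L_0(6) = (6)·(2)/[(-4)·(-8)] = 3/8
L_1(6) = (10)·(2)/[(4)·(-4)] = -5/4
L_2(6) = (10)·(6)/[(8)·(4)] = 15/8
Sum: 0 + (-3)·(-5/4) + (-8)·(15/8) = -45/4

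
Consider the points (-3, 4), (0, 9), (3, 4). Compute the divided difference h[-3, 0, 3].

-5/9

h[-3,0] = (9 - 4) / (0 - (-3)) = 5/3
h[0,3] = (4 - 9) / (3 - 0) = -5/3
h[-3,0,3] = (-5/3 - 5/3) / (3 - (-3)) = -5/9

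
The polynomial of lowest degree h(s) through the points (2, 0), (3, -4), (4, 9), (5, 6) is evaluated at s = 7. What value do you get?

-180

Using Newton's divided-difference form:
h[2,3] = (-4 - 0) / (3 - 2) = -4
h[3,4] = (9 - (-4)) / (4 - 3) = 13
h[4,5] = (6 - 9) / (5 - 4) = -3
h[2,3,4] = (13 - (-4)) / (4 - 2) = 17/2
h[3,4,5] = (-3 - 13) / (5 - 3) = -8
h[2,3,4,5] = (-8 - 17/2) / (5 - 2) = -11/2
h(7) = 0 + (-4)·(5) + (17/2)·(5)·(4) + (-11/2)·(5)·(4)·(3) = -180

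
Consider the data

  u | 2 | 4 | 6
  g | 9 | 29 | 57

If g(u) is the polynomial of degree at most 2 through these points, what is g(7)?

74

Evaluate each Lagrange basis at u = 7:
L_0(7) = (3)·(1)/[(-2)·(-4)] = 3/8
L_1(7) = (5)·(1)/[(2)·(-2)] = -5/4
L_2(7) = (5)·(3)/[(4)·(2)] = 15/8
Sum: 9·(3/8) + 29·(-5/4) + 57·(15/8) = 74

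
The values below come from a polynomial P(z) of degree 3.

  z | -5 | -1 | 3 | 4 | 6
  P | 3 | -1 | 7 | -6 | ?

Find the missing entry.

The 4 known values determine P uniquely (degree ≤ 3).
Evaluate each Lagrange basis at z = 6:
L_0(6) = (7)·(3)·(2)/[(-4)·(-8)·(-9)] = -7/48
L_1(6) = (11)·(3)·(2)/[(4)·(-4)·(-5)] = 33/40
L_2(6) = (11)·(7)·(2)/[(8)·(4)·(-1)] = -77/16
L_3(6) = (11)·(7)·(3)/[(9)·(5)·(1)] = 77/15
Sum: 3·(-7/48) + (-1)·(33/40) + 7·(-77/16) + (-6)·(77/15) = -263/4

-263/4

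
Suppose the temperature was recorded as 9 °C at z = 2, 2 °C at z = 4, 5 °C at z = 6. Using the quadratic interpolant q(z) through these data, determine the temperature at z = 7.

41/4

L_0(7) = (3)·(1)/[(-2)·(-4)] = 3/8
L_1(7) = (5)·(1)/[(2)·(-2)] = -5/4
L_2(7) = (5)·(3)/[(4)·(2)] = 15/8
Sum: 9·(3/8) + 2·(-5/4) + 5·(15/8) = 41/4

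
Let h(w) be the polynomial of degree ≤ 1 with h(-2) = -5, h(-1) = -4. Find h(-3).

L_0(-3) = (-2)/[(-1)] = 2
L_1(-3) = (-1)/[(1)] = -1
Sum: (-5)·(2) + (-4)·(-1) = -6

-6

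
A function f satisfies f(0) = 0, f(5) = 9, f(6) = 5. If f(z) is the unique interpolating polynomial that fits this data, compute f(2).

47/5

L_0(2) = (-3)·(-4)/[(-5)·(-6)] = 2/5
L_1(2) = (2)·(-4)/[(5)·(-1)] = 8/5
L_2(2) = (2)·(-3)/[(6)·(1)] = -1
Sum: 0 + 9·(8/5) + 5·(-1) = 47/5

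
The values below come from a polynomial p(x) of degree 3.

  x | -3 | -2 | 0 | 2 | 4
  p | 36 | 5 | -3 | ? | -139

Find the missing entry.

-19

The 4 known values determine p uniquely (degree ≤ 3).
Evaluate each Lagrange basis at x = 2:
L_0(2) = (4)·(2)·(-2)/[(-1)·(-3)·(-7)] = 16/21
L_1(2) = (5)·(2)·(-2)/[(1)·(-2)·(-6)] = -5/3
L_2(2) = (5)·(4)·(-2)/[(3)·(2)·(-4)] = 5/3
L_3(2) = (5)·(4)·(2)/[(7)·(6)·(4)] = 5/21
Sum: 36·(16/21) + 5·(-5/3) + (-3)·(5/3) + (-139)·(5/21) = -19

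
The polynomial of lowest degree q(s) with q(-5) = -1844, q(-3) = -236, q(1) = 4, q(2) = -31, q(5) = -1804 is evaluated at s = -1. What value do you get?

-4

Evaluate each Lagrange basis at s = -1:
L_0(-1) = (2)·(-2)·(-3)·(-6)/[(-2)·(-6)·(-7)·(-10)] = -3/35
L_1(-1) = (4)·(-2)·(-3)·(-6)/[(2)·(-4)·(-5)·(-8)] = 9/20
L_2(-1) = (4)·(2)·(-3)·(-6)/[(6)·(4)·(-1)·(-4)] = 3/2
L_3(-1) = (4)·(2)·(-2)·(-6)/[(7)·(5)·(1)·(-3)] = -32/35
L_4(-1) = (4)·(2)·(-2)·(-3)/[(10)·(8)·(4)·(3)] = 1/20
Sum: (-1844)·(-3/35) + (-236)·(9/20) + 4·(3/2) + (-31)·(-32/35) + (-1804)·(1/20) = -4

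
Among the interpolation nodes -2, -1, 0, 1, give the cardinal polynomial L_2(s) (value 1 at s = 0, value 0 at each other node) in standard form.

L_2(s) = -(1/2)s^3 - s^2 + (1/2)s + 1

L_2(s) = (s + 2)(s + 1)(s - 1) / [(2)·(1)·(-1)]
       = (s^3 + 2s^2 - s - 2) / (-2)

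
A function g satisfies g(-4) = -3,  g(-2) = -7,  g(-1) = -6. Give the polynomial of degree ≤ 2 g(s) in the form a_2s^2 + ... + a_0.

g(s) = s^2 + 4s - 3

Newton's divided differences:
g[-4,-2] = (-7 - (-3)) / (-2 - (-4)) = -2
g[-2,-1] = (-6 - (-7)) / (-1 - (-2)) = 1
g[-4,-2,-1] = (1 - (-2)) / (-1 - (-4)) = 1
g(s) = -3 + (-2)·(s + 4) + 1·(s + 4)(s + 2)
Expanding: g(s) = s^2 + 4s - 3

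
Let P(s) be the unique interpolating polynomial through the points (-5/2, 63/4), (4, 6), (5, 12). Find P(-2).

12

L_0(-2) = (-6)·(-7)/[(-13/2)·(-15/2)] = 56/65
L_1(-2) = (1/2)·(-7)/[(13/2)·(-1)] = 7/13
L_2(-2) = (1/2)·(-6)/[(15/2)·(1)] = -2/5
Sum: 63/4·(56/65) + 6·(7/13) + 12·(-2/5) = 12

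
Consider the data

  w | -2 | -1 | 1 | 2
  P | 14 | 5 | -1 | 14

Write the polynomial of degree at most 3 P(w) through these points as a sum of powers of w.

P(w) = w^3 + 4w^2 - 4w - 2

Build the Lagrange basis polynomials:
L_0(w) = (w + 1)(w - 1)(w - 2) / [-12] = -(1/12)w^3 + (1/6)w^2 + (1/12)w - 1/6
L_1(w) = (w + 2)(w - 1)(w - 2) / [6] = (1/6)w^3 - (1/6)w^2 - (2/3)w + 2/3
L_2(w) = (w + 2)(w + 1)(w - 2) / [-6] = -(1/6)w^3 - (1/6)w^2 + (2/3)w + 2/3
L_3(w) = (w + 2)(w + 1)(w - 1) / [12] = (1/12)w^3 + (1/6)w^2 - (1/12)w - 1/6
P(w) = 14·L_0 + 5·L_1 + (-1)·L_2 + 14·L_3
  14·L_0(w) = -(7/6)w^3 + (7/3)w^2 + (7/6)w - 7/3
  5·L_1(w) = (5/6)w^3 - (5/6)w^2 - (10/3)w + 10/3
  (-1)·L_2(w) = (1/6)w^3 + (1/6)w^2 - (2/3)w - 2/3
  14·L_3(w) = (7/6)w^3 + (7/3)w^2 - (7/6)w - 7/3
Adding term by term: w^3 + 4w^2 - 4w - 2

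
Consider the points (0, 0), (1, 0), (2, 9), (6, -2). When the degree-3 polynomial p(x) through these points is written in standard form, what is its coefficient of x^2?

Build the Lagrange basis polynomials:
L_0(x) = (x - 1)(x - 2)(x - 6) / [-12] = -(1/12)x^3 + (3/4)x^2 - (5/3)x + 1
L_1(x) = x(x - 2)(x - 6) / [5] = (1/5)x^3 - (8/5)x^2 + (12/5)x
L_2(x) = x(x - 1)(x - 6) / [-8] = -(1/8)x^3 + (7/8)x^2 - (3/4)x
L_3(x) = x(x - 1)(x - 2) / [120] = (1/120)x^3 - (1/40)x^2 + (1/60)x
p(x) = 0·L_0 + 0·L_1 + 9·L_2 + (-2)·L_3
Only the coefficient of x^2 is needed; take it from each L_i and combine:
0·(3/4) + 0·(-8/5) + 9·(7/8) + (-2)·(-1/40) = 317/40

317/40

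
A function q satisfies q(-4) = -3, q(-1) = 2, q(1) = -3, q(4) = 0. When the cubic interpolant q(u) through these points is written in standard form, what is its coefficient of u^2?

L_0(u) = (u + 1)(u - 1)(u - 4) / [-120] = -(1/120)u^3 + (1/30)u^2 + (1/120)u - 1/30
L_1(u) = (u + 4)(u - 1)(u - 4) / [30] = (1/30)u^3 - (1/30)u^2 - (8/15)u + 8/15
L_2(u) = (u + 4)(u + 1)(u - 4) / [-30] = -(1/30)u^3 - (1/30)u^2 + (8/15)u + 8/15
L_3(u) = (u + 4)(u + 1)(u - 1) / [120] = (1/120)u^3 + (1/30)u^2 - (1/120)u - 1/30
q(u) = (-3)·L_0 + 2·L_1 + (-3)·L_2 + 0·L_3
Only the coefficient of u^2 is needed; take it from each L_i and combine:
(-3)·(1/30) + 2·(-1/30) + (-3)·(-1/30) + 0·(1/30) = -1/15

-1/15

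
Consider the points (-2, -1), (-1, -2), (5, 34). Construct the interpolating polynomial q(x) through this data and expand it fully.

q(x) = x^2 + 2x - 1

L_0(x) = (x + 1)(x - 5) / [7] = (1/7)x^2 - (4/7)x - 5/7
L_1(x) = (x + 2)(x - 5) / [-6] = -(1/6)x^2 + (1/2)x + 5/3
L_2(x) = (x + 2)(x + 1) / [42] = (1/42)x^2 + (1/14)x + 1/21
q(x) = (-1)·L_0 + (-2)·L_1 + 34·L_2
  (-1)·L_0(x) = -(1/7)x^2 + (4/7)x + 5/7
  (-2)·L_1(x) = (1/3)x^2 - x - 10/3
  34·L_2(x) = (17/21)x^2 + (17/7)x + 34/21
Adding term by term: x^2 + 2x - 1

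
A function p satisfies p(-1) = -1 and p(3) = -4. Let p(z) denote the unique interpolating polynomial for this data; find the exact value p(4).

-19/4

Evaluate each Lagrange basis at z = 4:
L_0(4) = (1)/[(-4)] = -1/4
L_1(4) = (5)/[(4)] = 5/4
Sum: (-1)·(-1/4) + (-4)·(5/4) = -19/4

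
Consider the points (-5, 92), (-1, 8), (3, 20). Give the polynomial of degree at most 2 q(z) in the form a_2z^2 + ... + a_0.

Build the Lagrange basis polynomials:
L_0(z) = (z + 1)(z - 3) / [32] = (1/32)z^2 - (1/16)z - 3/32
L_1(z) = (z + 5)(z - 3) / [-16] = -(1/16)z^2 - (1/8)z + 15/16
L_2(z) = (z + 5)(z + 1) / [32] = (1/32)z^2 + (3/16)z + 5/32
q(z) = 92·L_0 + 8·L_1 + 20·L_2
  92·L_0(z) = (23/8)z^2 - (23/4)z - 69/8
  8·L_1(z) = -(1/2)z^2 - z + 15/2
  20·L_2(z) = (5/8)z^2 + (15/4)z + 25/8
Adding term by term: 3z^2 - 3z + 2

q(z) = 3z^2 - 3z + 2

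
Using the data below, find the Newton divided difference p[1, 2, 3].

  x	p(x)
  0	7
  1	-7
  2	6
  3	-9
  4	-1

-14

p[1,2] = (6 - (-7)) / (2 - 1) = 13
p[2,3] = (-9 - 6) / (3 - 2) = -15
p[1,2,3] = (-15 - 13) / (3 - 1) = -14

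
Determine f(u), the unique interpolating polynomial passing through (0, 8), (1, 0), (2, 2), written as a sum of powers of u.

Newton's divided differences:
f[0,1] = (0 - 8) / (1 - 0) = -8
f[1,2] = (2 - 0) / (2 - 1) = 2
f[0,1,2] = (2 - (-8)) / (2 - 0) = 5
f(u) = 8 + (-8)·u + 5·u(u - 1)
Expanding: f(u) = 5u^2 - 13u + 8

f(u) = 5u^2 - 13u + 8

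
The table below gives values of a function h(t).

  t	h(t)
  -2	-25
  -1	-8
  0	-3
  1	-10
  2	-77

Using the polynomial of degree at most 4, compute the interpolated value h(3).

Evaluate each Lagrange basis at t = 3:
L_0(3) = (4)·(3)·(2)·(1)/[(-1)·(-2)·(-3)·(-4)] = 1
L_1(3) = (5)·(3)·(2)·(1)/[(1)·(-1)·(-2)·(-3)] = -5
L_2(3) = (5)·(4)·(2)·(1)/[(2)·(1)·(-1)·(-2)] = 10
L_3(3) = (5)·(4)·(3)·(1)/[(3)·(2)·(1)·(-1)] = -10
L_4(3) = (5)·(4)·(3)·(2)/[(4)·(3)·(2)·(1)] = 5
Sum: (-25)·(1) + (-8)·(-5) + (-3)·(10) + (-10)·(-10) + (-77)·(5) = -300

-300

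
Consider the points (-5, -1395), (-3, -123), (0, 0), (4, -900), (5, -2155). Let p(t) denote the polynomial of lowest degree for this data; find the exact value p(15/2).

-168645/16

Evaluate each Lagrange basis at t = 15/2:
L_0(15/2) = (21/2)·(15/2)·(7/2)·(5/2)/[(-2)·(-5)·(-9)·(-10)] = 49/64
L_1(15/2) = (25/2)·(15/2)·(7/2)·(5/2)/[(2)·(-3)·(-7)·(-8)] = -625/256
L_2(15/2) = (25/2)·(21/2)·(7/2)·(5/2)/[(5)·(3)·(-4)·(-5)] = 245/64
L_3(15/2) = (25/2)·(21/2)·(15/2)·(5/2)/[(9)·(7)·(4)·(-1)] = -625/64
L_4(15/2) = (25/2)·(21/2)·(15/2)·(7/2)/[(10)·(8)·(5)·(1)] = 2205/256
Sum: (-1395)·(49/64) + (-123)·(-625/256) + 0 + (-900)·(-625/64) + (-2155)·(2205/256) = -168645/16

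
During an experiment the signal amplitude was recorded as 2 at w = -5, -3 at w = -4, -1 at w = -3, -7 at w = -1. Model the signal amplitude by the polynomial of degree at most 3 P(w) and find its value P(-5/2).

Using Newton's divided-difference form:
P[-5,-4] = (-3 - 2) / (-4 - (-5)) = -5
P[-4,-3] = (-1 - (-3)) / (-3 - (-4)) = 2
P[-3,-1] = (-7 - (-1)) / (-1 - (-3)) = -3
P[-5,-4,-3] = (2 - (-5)) / (-3 - (-5)) = 7/2
P[-4,-3,-1] = (-3 - 2) / (-1 - (-4)) = -5/3
P[-5,-4,-3,-1] = (-5/3 - 7/2) / (-1 - (-5)) = -31/24
P(-5/2) = 2 + (-5)·(5/2) + (7/2)·(5/2)·(3/2) + (-31/24)·(5/2)·(3/2)·(1/2) = 13/64

13/64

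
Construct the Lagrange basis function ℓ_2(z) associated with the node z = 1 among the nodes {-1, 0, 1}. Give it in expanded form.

ℓ_2(z) = (z + 1)z / [(2)·(1)]
       = (z^2 + z) / (2)

ℓ_2(z) = (1/2)z^2 + (1/2)z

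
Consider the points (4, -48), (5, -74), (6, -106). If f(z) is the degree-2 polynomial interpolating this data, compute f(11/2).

L_0(11/2) = (1/2)·(-1/2)/[(-1)·(-2)] = -1/8
L_1(11/2) = (3/2)·(-1/2)/[(1)·(-1)] = 3/4
L_2(11/2) = (3/2)·(1/2)/[(2)·(1)] = 3/8
Sum: (-48)·(-1/8) + (-74)·(3/4) + (-106)·(3/8) = -357/4

-357/4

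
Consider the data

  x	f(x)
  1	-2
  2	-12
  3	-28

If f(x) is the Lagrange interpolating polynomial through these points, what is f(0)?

Evaluate each Lagrange basis at x = 0:
L_0(0) = (-2)·(-3)/[(-1)·(-2)] = 3
L_1(0) = (-1)·(-3)/[(1)·(-1)] = -3
L_2(0) = (-1)·(-2)/[(2)·(1)] = 1
Sum: (-2)·(3) + (-12)·(-3) + (-28)·(1) = 2

2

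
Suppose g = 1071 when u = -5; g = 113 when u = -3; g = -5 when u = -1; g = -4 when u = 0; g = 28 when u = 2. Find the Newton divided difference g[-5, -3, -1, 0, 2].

g[-5,-3] = (113 - 1071) / (-3 - (-5)) = -479
g[-3,-1] = (-5 - 113) / (-1 - (-3)) = -59
g[-1,0] = (-4 - (-5)) / (0 - (-1)) = 1
g[0,2] = (28 - (-4)) / (2 - 0) = 16
g[-5,-3,-1] = (-59 - (-479)) / (-1 - (-5)) = 105
g[-3,-1,0] = (1 - (-59)) / (0 - (-3)) = 20
g[-1,0,2] = (16 - 1) / (2 - (-1)) = 5
g[-5,-3,-1,0] = (20 - 105) / (0 - (-5)) = -17
g[-3,-1,0,2] = (5 - 20) / (2 - (-3)) = -3
g[-5,-3,-1,0,2] = (-3 - (-17)) / (2 - (-5)) = 2

2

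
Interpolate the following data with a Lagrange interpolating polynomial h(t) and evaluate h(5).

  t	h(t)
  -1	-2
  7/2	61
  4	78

118

L_0(5) = (3/2)·(1)/[(-9/2)·(-5)] = 1/15
L_1(5) = (6)·(1)/[(9/2)·(-1/2)] = -8/3
L_2(5) = (6)·(3/2)/[(5)·(1/2)] = 18/5
Sum: (-2)·(1/15) + 61·(-8/3) + 78·(18/5) = 118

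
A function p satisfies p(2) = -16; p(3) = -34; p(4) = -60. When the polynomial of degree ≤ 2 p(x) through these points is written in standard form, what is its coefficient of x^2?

-4

L_0(x) = (x - 3)(x - 4) / [2] = (1/2)x^2 - (7/2)x + 6
L_1(x) = (x - 2)(x - 4) / [-1] = -x^2 + 6x - 8
L_2(x) = (x - 2)(x - 3) / [2] = (1/2)x^2 - (5/2)x + 3
p(x) = (-16)·L_0 + (-34)·L_1 + (-60)·L_2
Only the coefficient of x^2 is needed; take it from each L_i and combine:
(-16)·(1/2) + (-34)·(-1) + (-60)·(1/2) = -4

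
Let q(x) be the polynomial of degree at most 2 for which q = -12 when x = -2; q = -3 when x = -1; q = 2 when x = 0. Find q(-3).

-25

L_0(-3) = (-2)·(-3)/[(-1)·(-2)] = 3
L_1(-3) = (-1)·(-3)/[(1)·(-1)] = -3
L_2(-3) = (-1)·(-2)/[(2)·(1)] = 1
Sum: (-12)·(3) + (-3)·(-3) + 2·(1) = -25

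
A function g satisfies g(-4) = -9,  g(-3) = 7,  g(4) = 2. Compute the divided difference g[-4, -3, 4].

-117/56

g[-4,-3] = (7 - (-9)) / (-3 - (-4)) = 16
g[-3,4] = (2 - 7) / (4 - (-3)) = -5/7
g[-4,-3,4] = (-5/7 - 16) / (4 - (-4)) = -117/56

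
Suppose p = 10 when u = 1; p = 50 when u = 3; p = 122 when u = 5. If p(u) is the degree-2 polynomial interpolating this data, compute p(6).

Evaluate each Lagrange basis at u = 6:
L_0(6) = (3)·(1)/[(-2)·(-4)] = 3/8
L_1(6) = (5)·(1)/[(2)·(-2)] = -5/4
L_2(6) = (5)·(3)/[(4)·(2)] = 15/8
Sum: 10·(3/8) + 50·(-5/4) + 122·(15/8) = 170

170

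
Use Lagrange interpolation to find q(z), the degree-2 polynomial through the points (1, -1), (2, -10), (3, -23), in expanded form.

Build the Lagrange basis polynomials:
L_0(z) = (z - 2)(z - 3) / [2] = (1/2)z^2 - (5/2)z + 3
L_1(z) = (z - 1)(z - 3) / [-1] = -z^2 + 4z - 3
L_2(z) = (z - 1)(z - 2) / [2] = (1/2)z^2 - (3/2)z + 1
q(z) = (-1)·L_0 + (-10)·L_1 + (-23)·L_2
  (-1)·L_0(z) = -(1/2)z^2 + (5/2)z - 3
  (-10)·L_1(z) = 10z^2 - 40z + 30
  (-23)·L_2(z) = -(23/2)z^2 + (69/2)z - 23
Adding term by term: -2z^2 - 3z + 4

q(z) = -2z^2 - 3z + 4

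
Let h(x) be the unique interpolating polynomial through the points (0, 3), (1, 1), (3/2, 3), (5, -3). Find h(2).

207/35

L_0(2) = (1)·(1/2)·(-3)/[(-1)·(-3/2)·(-5)] = 1/5
L_1(2) = (2)·(1/2)·(-3)/[(1)·(-1/2)·(-4)] = -3/2
L_2(2) = (2)·(1)·(-3)/[(3/2)·(1/2)·(-7/2)] = 16/7
L_3(2) = (2)·(1)·(1/2)/[(5)·(4)·(7/2)] = 1/70
Sum: 3·(1/5) + 1·(-3/2) + 3·(16/7) + (-3)·(1/70) = 207/35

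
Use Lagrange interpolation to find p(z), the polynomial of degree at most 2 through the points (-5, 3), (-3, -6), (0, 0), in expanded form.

Build the Lagrange basis polynomials:
L_0(z) = (z + 3)z / [10] = (1/10)z^2 + (3/10)z
L_1(z) = (z + 5)z / [-6] = -(1/6)z^2 - (5/6)z
L_2(z) = (z + 5)(z + 3) / [15] = (1/15)z^2 + (8/15)z + 1
p(z) = 3·L_0 + (-6)·L_1 + 0·L_2
  3·L_0(z) = (3/10)z^2 + (9/10)z
  (-6)·L_1(z) = z^2 + 5z
  0·L_2(z) = 0
Adding term by term: (13/10)z^2 + (59/10)z

p(z) = (13/10)z^2 + (59/10)z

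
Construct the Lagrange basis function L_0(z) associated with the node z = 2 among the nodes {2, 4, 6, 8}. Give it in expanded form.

L_0(z) = -(1/48)z^3 + (3/8)z^2 - (13/6)z + 4

L_0(z) = (z - 4)(z - 6)(z - 8) / [(-2)·(-4)·(-6)]
       = (z^3 - 18z^2 + 104z - 192) / (-48)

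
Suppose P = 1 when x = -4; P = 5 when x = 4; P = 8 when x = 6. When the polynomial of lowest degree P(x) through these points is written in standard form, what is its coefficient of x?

1/2

L_0(x) = (x - 4)(x - 6) / [80] = (1/80)x^2 - (1/8)x + 3/10
L_1(x) = (x + 4)(x - 6) / [-16] = -(1/16)x^2 + (1/8)x + 3/2
L_2(x) = (x + 4)(x - 4) / [20] = (1/20)x^2 - 4/5
P(x) = 1·L_0 + 5·L_1 + 8·L_2
Only the coefficient of x is needed; take it from each L_i and combine:
1·(-1/8) + 5·(1/8) + 8·(0) = 1/2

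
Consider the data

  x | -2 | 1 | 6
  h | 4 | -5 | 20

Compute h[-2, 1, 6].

1

h[-2,1] = (-5 - 4) / (1 - (-2)) = -3
h[1,6] = (20 - (-5)) / (6 - 1) = 5
h[-2,1,6] = (5 - (-3)) / (6 - (-2)) = 1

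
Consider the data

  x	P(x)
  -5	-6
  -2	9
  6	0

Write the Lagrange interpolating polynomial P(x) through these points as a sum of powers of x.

P(x) = -(49/88)x^2 + (97/88)x + 591/44

Build the Lagrange basis polynomials:
L_0(x) = (x + 2)(x - 6) / [33] = (1/33)x^2 - (4/33)x - 4/11
L_1(x) = (x + 5)(x - 6) / [-24] = -(1/24)x^2 + (1/24)x + 5/4
L_2(x) = (x + 5)(x + 2) / [88] = (1/88)x^2 + (7/88)x + 5/44
P(x) = (-6)·L_0 + 9·L_1 + 0·L_2
  (-6)·L_0(x) = -(2/11)x^2 + (8/11)x + 24/11
  9·L_1(x) = -(3/8)x^2 + (3/8)x + 45/4
  0·L_2(x) = 0
Adding term by term: -(49/88)x^2 + (97/88)x + 591/44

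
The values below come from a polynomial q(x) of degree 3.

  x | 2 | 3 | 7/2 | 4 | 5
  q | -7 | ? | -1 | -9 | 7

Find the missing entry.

The 4 known values determine q uniquely (degree ≤ 3).
Evaluate each Lagrange basis at x = 3:
L_0(3) = (-1/2)·(-1)·(-2)/[(-3/2)·(-2)·(-3)] = 1/9
L_1(3) = (1)·(-1)·(-2)/[(3/2)·(-1/2)·(-3/2)] = 16/9
L_2(3) = (1)·(-1/2)·(-2)/[(2)·(1/2)·(-1)] = -1
L_3(3) = (1)·(-1/2)·(-1)/[(3)·(3/2)·(1)] = 1/9
Sum: (-7)·(1/9) + (-1)·(16/9) + (-9)·(-1) + 7·(1/9) = 65/9

65/9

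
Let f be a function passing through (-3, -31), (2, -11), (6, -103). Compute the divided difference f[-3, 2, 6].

-3

f[-3,2] = (-11 - (-31)) / (2 - (-3)) = 4
f[2,6] = (-103 - (-11)) / (6 - 2) = -23
f[-3,2,6] = (-23 - 4) / (6 - (-3)) = -3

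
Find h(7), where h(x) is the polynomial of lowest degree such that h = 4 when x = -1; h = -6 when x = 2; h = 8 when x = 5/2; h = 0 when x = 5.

-1716/7

Using Newton's divided-difference form:
h[-1,2] = (-6 - 4) / (2 - (-1)) = -10/3
h[2,5/2] = (8 - (-6)) / (5/2 - 2) = 28
h[5/2,5] = (0 - 8) / (5 - 5/2) = -16/5
h[-1,2,5/2] = (28 - (-10/3)) / (5/2 - (-1)) = 188/21
h[2,5/2,5] = (-16/5 - 28) / (5 - 2) = -52/5
h[-1,2,5/2,5] = (-52/5 - 188/21) / (5 - (-1)) = -1016/315
h(7) = 4 + (-10/3)·(8) + (188/21)·(8)·(5) + (-1016/315)·(8)·(5)·(9/2) = -1716/7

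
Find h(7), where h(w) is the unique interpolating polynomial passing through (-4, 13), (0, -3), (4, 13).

Using Newton's divided-difference form:
h[-4,0] = (-3 - 13) / (0 - (-4)) = -4
h[0,4] = (13 - (-3)) / (4 - 0) = 4
h[-4,0,4] = (4 - (-4)) / (4 - (-4)) = 1
h(7) = 13 + (-4)·(11) + 1·(11)·(7) = 46

46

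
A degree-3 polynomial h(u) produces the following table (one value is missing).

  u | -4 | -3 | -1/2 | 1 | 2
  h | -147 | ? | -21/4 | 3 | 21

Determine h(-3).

-69

The 4 known values determine h uniquely (degree ≤ 3).
Evaluate each Lagrange basis at u = -3:
L_0(-3) = (-5/2)·(-4)·(-5)/[(-7/2)·(-5)·(-6)] = 10/21
L_1(-3) = (1)·(-4)·(-5)/[(7/2)·(-3/2)·(-5/2)] = 32/21
L_2(-3) = (1)·(-5/2)·(-5)/[(5)·(3/2)·(-1)] = -5/3
L_3(-3) = (1)·(-5/2)·(-4)/[(6)·(5/2)·(1)] = 2/3
Sum: (-147)·(10/21) + (-21/4)·(32/21) + 3·(-5/3) + 21·(2/3) = -69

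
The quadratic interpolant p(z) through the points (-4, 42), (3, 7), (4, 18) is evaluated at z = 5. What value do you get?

Using Newton's divided-difference form:
p[-4,3] = (7 - 42) / (3 - (-4)) = -5
p[3,4] = (18 - 7) / (4 - 3) = 11
p[-4,3,4] = (11 - (-5)) / (4 - (-4)) = 2
p(5) = 42 + (-5)·(9) + 2·(9)·(2) = 33

33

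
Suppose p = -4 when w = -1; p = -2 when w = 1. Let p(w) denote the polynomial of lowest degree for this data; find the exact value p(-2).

L_0(-2) = (-3)/[(-2)] = 3/2
L_1(-2) = (-1)/[(2)] = -1/2
Sum: (-4)·(3/2) + (-2)·(-1/2) = -5

-5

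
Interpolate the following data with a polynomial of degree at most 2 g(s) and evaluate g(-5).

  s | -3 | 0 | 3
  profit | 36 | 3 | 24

Using Newton's divided-difference form:
g[-3,0] = (3 - 36) / (0 - (-3)) = -11
g[0,3] = (24 - 3) / (3 - 0) = 7
g[-3,0,3] = (7 - (-11)) / (3 - (-3)) = 3
g(-5) = 36 + (-11)·(-2) + 3·(-2)·(-5) = 88

88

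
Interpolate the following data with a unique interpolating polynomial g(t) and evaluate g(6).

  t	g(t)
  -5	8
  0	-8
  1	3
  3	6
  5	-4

Evaluate each Lagrange basis at t = 6:
L_0(6) = (6)·(5)·(3)·(1)/[(-5)·(-6)·(-8)·(-10)] = 3/80
L_1(6) = (11)·(5)·(3)·(1)/[(5)·(-1)·(-3)·(-5)] = -11/5
L_2(6) = (11)·(6)·(3)·(1)/[(6)·(1)·(-2)·(-4)] = 33/8
L_3(6) = (11)·(6)·(5)·(1)/[(8)·(3)·(2)·(-2)] = -55/16
L_4(6) = (11)·(6)·(5)·(3)/[(10)·(5)·(4)·(2)] = 99/40
Sum: 8·(3/80) + (-8)·(-11/5) + 3·(33/8) + 6·(-55/16) + (-4)·(99/40) = -1/4

-1/4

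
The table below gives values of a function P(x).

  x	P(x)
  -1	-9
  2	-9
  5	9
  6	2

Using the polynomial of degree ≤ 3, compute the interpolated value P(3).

-1/7

Using Newton's divided-difference form:
P[-1,2] = (-9 - (-9)) / (2 - (-1)) = 0
P[2,5] = (9 - (-9)) / (5 - 2) = 6
P[5,6] = (2 - 9) / (6 - 5) = -7
P[-1,2,5] = (6 - 0) / (5 - (-1)) = 1
P[2,5,6] = (-7 - 6) / (6 - 2) = -13/4
P[-1,2,5,6] = (-13/4 - 1) / (6 - (-1)) = -17/28
P(3) = -9 + 0·(4) + 1·(4)·(1) + (-17/28)·(4)·(1)·(-2) = -1/7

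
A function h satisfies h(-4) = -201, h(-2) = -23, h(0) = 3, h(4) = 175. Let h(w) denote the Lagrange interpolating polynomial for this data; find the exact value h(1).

4

L_0(1) = (3)·(1)·(-3)/[(-2)·(-4)·(-8)] = 9/64
L_1(1) = (5)·(1)·(-3)/[(2)·(-2)·(-6)] = -5/8
L_2(1) = (5)·(3)·(-3)/[(4)·(2)·(-4)] = 45/32
L_3(1) = (5)·(3)·(1)/[(8)·(6)·(4)] = 5/64
Sum: (-201)·(9/64) + (-23)·(-5/8) + 3·(45/32) + 175·(5/64) = 4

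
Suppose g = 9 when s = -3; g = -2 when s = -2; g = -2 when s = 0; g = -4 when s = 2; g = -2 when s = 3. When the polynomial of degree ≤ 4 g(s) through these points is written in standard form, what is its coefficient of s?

L_0(s) = (s + 2)s(s - 2)(s - 3) / [90] = (1/90)s^4 - (1/30)s^3 - (2/45)s^2 + (2/15)s
L_1(s) = (s + 3)s(s - 2)(s - 3) / [-40] = -(1/40)s^4 + (1/20)s^3 + (9/40)s^2 - (9/20)s
L_2(s) = (s + 3)(s + 2)(s - 2)(s - 3) / [36] = (1/36)s^4 - (13/36)s^2 + 1
L_3(s) = (s + 3)(s + 2)s(s - 3) / [-40] = -(1/40)s^4 - (1/20)s^3 + (9/40)s^2 + (9/20)s
L_4(s) = (s + 3)(s + 2)s(s - 2) / [90] = (1/90)s^4 + (1/30)s^3 - (2/45)s^2 - (2/15)s
g(s) = 9·L_0 + (-2)·L_1 + (-2)·L_2 + (-4)·L_3 + (-2)·L_4
Only the coefficient of s is needed; take it from each L_i and combine:
9·(2/15) + (-2)·(-9/20) + (-2)·(0) + (-4)·(9/20) + (-2)·(-2/15) = 17/30

17/30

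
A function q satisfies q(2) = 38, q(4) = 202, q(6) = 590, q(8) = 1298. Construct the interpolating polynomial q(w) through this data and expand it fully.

q(w) = 2w^3 + 4w^2 + 2w + 2

Newton's divided differences:
q[2,4] = (202 - 38) / (4 - 2) = 82
q[4,6] = (590 - 202) / (6 - 4) = 194
q[6,8] = (1298 - 590) / (8 - 6) = 354
q[2,4,6] = (194 - 82) / (6 - 2) = 28
q[4,6,8] = (354 - 194) / (8 - 4) = 40
q[2,4,6,8] = (40 - 28) / (8 - 2) = 2
q(w) = 38 + 82·(w - 2) + 28·(w - 2)(w - 4) + 2·(w - 2)(w - 4)(w - 6)
Expanding: q(w) = 2w^3 + 4w^2 + 2w + 2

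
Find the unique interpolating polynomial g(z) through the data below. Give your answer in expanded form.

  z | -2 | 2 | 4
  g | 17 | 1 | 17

Build the Lagrange basis polynomials:
L_0(z) = (z - 2)(z - 4) / [24] = (1/24)z^2 - (1/4)z + 1/3
L_1(z) = (z + 2)(z - 4) / [-8] = -(1/8)z^2 + (1/4)z + 1
L_2(z) = (z + 2)(z - 2) / [12] = (1/12)z^2 - 1/3
g(z) = 17·L_0 + 1·L_1 + 17·L_2
  17·L_0(z) = (17/24)z^2 - (17/4)z + 17/3
  1·L_1(z) = -(1/8)z^2 + (1/4)z + 1
  17·L_2(z) = (17/12)z^2 - 17/3
Adding term by term: 2z^2 - 4z + 1

g(z) = 2z^2 - 4z + 1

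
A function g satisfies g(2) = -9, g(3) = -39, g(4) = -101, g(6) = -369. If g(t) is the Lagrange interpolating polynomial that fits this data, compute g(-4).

L_0(-4) = (-7)·(-8)·(-10)/[(-1)·(-2)·(-4)] = 70
L_1(-4) = (-6)·(-8)·(-10)/[(1)·(-1)·(-3)] = -160
L_2(-4) = (-6)·(-7)·(-10)/[(2)·(1)·(-2)] = 105
L_3(-4) = (-6)·(-7)·(-8)/[(4)·(3)·(2)] = -14
Sum: (-9)·(70) + (-39)·(-160) + (-101)·(105) + (-369)·(-14) = 171

171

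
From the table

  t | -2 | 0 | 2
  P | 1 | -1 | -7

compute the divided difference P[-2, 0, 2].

-1/2

P[-2,0] = (-1 - 1) / (0 - (-2)) = -1
P[0,2] = (-7 - (-1)) / (2 - 0) = -3
P[-2,0,2] = (-3 - (-1)) / (2 - (-2)) = -1/2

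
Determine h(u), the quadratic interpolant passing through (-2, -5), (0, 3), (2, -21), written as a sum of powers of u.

Build the Lagrange basis polynomials:
L_0(u) = u(u - 2) / [8] = (1/8)u^2 - (1/4)u
L_1(u) = (u + 2)(u - 2) / [-4] = -(1/4)u^2 + 1
L_2(u) = (u + 2)u / [8] = (1/8)u^2 + (1/4)u
h(u) = (-5)·L_0 + 3·L_1 + (-21)·L_2
  (-5)·L_0(u) = -(5/8)u^2 + (5/4)u
  3·L_1(u) = -(3/4)u^2 + 3
  (-21)·L_2(u) = -(21/8)u^2 - (21/4)u
Adding term by term: -4u^2 - 4u + 3

h(u) = -4u^2 - 4u + 3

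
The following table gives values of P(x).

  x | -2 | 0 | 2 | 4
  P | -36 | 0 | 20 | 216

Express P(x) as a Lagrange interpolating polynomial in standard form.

P(x) = 4x^3 - 2x^2 - 2x

L_0(x) = x(x - 2)(x - 4) / [-48] = -(1/48)x^3 + (1/8)x^2 - (1/6)x
L_1(x) = (x + 2)(x - 2)(x - 4) / [16] = (1/16)x^3 - (1/4)x^2 - (1/4)x + 1
L_2(x) = (x + 2)x(x - 4) / [-16] = -(1/16)x^3 + (1/8)x^2 + (1/2)x
L_3(x) = (x + 2)x(x - 2) / [48] = (1/48)x^3 - (1/12)x
P(x) = (-36)·L_0 + 0·L_1 + 20·L_2 + 216·L_3
  (-36)·L_0(x) = (3/4)x^3 - (9/2)x^2 + 6x
  0·L_1(x) = 0
  20·L_2(x) = -(5/4)x^3 + (5/2)x^2 + 10x
  216·L_3(x) = (9/2)x^3 - 18x
Adding term by term: 4x^3 - 2x^2 - 2x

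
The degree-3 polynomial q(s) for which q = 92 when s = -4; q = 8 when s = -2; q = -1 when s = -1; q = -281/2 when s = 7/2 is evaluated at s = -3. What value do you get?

Evaluate each Lagrange basis at s = -3:
L_0(-3) = (-1)·(-2)·(-13/2)/[(-2)·(-3)·(-15/2)] = 13/45
L_1(-3) = (1)·(-2)·(-13/2)/[(2)·(-1)·(-11/2)] = 13/11
L_2(-3) = (1)·(-1)·(-13/2)/[(3)·(1)·(-9/2)] = -13/27
L_3(-3) = (1)·(-1)·(-2)/[(15/2)·(11/2)·(9/2)] = 16/1485
Sum: 92·(13/45) + 8·(13/11) + (-1)·(-13/27) + (-281/2)·(16/1485) = 35

35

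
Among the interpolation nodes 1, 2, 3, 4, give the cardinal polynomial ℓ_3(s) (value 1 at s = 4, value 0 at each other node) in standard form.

ℓ_3(s) = (1/6)s^3 - s^2 + (11/6)s - 1

ℓ_3(s) = (s - 1)(s - 2)(s - 3) / [(3)·(2)·(1)]
       = (s^3 - 6s^2 + 11s - 6) / (6)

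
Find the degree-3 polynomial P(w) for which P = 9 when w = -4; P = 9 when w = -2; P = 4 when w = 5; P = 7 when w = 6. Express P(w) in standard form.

P(w) = (137/2520)w^3 - (1/40)w^2 - (301/180)w + 130/21

L_0(w) = (w + 2)(w - 5)(w - 6) / [-180] = -(1/180)w^3 + (1/20)w^2 - (2/45)w - 1/3
L_1(w) = (w + 4)(w - 5)(w - 6) / [112] = (1/112)w^3 - (1/16)w^2 - (1/8)w + 15/14
L_2(w) = (w + 4)(w + 2)(w - 6) / [-63] = -(1/63)w^3 + (4/9)w + 16/21
L_3(w) = (w + 4)(w + 2)(w - 5) / [80] = (1/80)w^3 + (1/80)w^2 - (11/40)w - 1/2
P(w) = 9·L_0 + 9·L_1 + 4·L_2 + 7·L_3
  9·L_0(w) = -(1/20)w^3 + (9/20)w^2 - (2/5)w - 3
  9·L_1(w) = (9/112)w^3 - (9/16)w^2 - (9/8)w + 135/14
  4·L_2(w) = -(4/63)w^3 + (16/9)w + 64/21
  7·L_3(w) = (7/80)w^3 + (7/80)w^2 - (77/40)w - 7/2
Adding term by term: (137/2520)w^3 - (1/40)w^2 - (301/180)w + 130/21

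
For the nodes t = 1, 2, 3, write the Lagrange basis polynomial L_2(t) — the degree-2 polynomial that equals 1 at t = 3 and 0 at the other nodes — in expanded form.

L_2(t) = (1/2)t^2 - (3/2)t + 1

L_2(t) = (t - 1)(t - 2) / [(2)·(1)]
       = (t^2 - 3t + 2) / (2)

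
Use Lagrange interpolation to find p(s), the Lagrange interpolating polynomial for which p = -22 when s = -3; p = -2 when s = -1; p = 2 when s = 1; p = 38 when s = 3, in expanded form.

p(s) = s^3 + s^2 + s - 1

Build the Lagrange basis polynomials:
L_0(s) = (s + 1)(s - 1)(s - 3) / [-48] = -(1/48)s^3 + (1/16)s^2 + (1/48)s - 1/16
L_1(s) = (s + 3)(s - 1)(s - 3) / [16] = (1/16)s^3 - (1/16)s^2 - (9/16)s + 9/16
L_2(s) = (s + 3)(s + 1)(s - 3) / [-16] = -(1/16)s^3 - (1/16)s^2 + (9/16)s + 9/16
L_3(s) = (s + 3)(s + 1)(s - 1) / [48] = (1/48)s^3 + (1/16)s^2 - (1/48)s - 1/16
p(s) = (-22)·L_0 + (-2)·L_1 + 2·L_2 + 38·L_3
  (-22)·L_0(s) = (11/24)s^3 - (11/8)s^2 - (11/24)s + 11/8
  (-2)·L_1(s) = -(1/8)s^3 + (1/8)s^2 + (9/8)s - 9/8
  2·L_2(s) = -(1/8)s^3 - (1/8)s^2 + (9/8)s + 9/8
  38·L_3(s) = (19/24)s^3 + (19/8)s^2 - (19/24)s - 19/8
Adding term by term: s^3 + s^2 + s - 1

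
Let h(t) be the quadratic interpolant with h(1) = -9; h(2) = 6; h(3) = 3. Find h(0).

Evaluate each Lagrange basis at t = 0:
L_0(0) = (-2)·(-3)/[(-1)·(-2)] = 3
L_1(0) = (-1)·(-3)/[(1)·(-1)] = -3
L_2(0) = (-1)·(-2)/[(2)·(1)] = 1
Sum: (-9)·(3) + 6·(-3) + 3·(1) = -42

-42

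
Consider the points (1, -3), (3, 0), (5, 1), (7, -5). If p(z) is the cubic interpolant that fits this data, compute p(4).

17/16

Evaluate each Lagrange basis at z = 4:
L_0(4) = (1)·(-1)·(-3)/[(-2)·(-4)·(-6)] = -1/16
L_1(4) = (3)·(-1)·(-3)/[(2)·(-2)·(-4)] = 9/16
L_2(4) = (3)·(1)·(-3)/[(4)·(2)·(-2)] = 9/16
L_3(4) = (3)·(1)·(-1)/[(6)·(4)·(2)] = -1/16
Sum: (-3)·(-1/16) + 0 + 1·(9/16) + (-5)·(-1/16) = 17/16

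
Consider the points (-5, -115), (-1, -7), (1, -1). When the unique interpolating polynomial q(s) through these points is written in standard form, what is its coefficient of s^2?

-4

L_0(s) = (s + 1)(s - 1) / [24] = (1/24)s^2 - 1/24
L_1(s) = (s + 5)(s - 1) / [-8] = -(1/8)s^2 - (1/2)s + 5/8
L_2(s) = (s + 5)(s + 1) / [12] = (1/12)s^2 + (1/2)s + 5/12
q(s) = (-115)·L_0 + (-7)·L_1 + (-1)·L_2
Only the coefficient of s^2 is needed; take it from each L_i and combine:
(-115)·(1/24) + (-7)·(-1/8) + (-1)·(1/12) = -4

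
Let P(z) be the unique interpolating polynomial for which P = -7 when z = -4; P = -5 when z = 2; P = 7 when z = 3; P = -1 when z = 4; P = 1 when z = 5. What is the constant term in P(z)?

Build the Lagrange basis polynomials:
L_0(z) = (z - 2)(z - 3)(z - 4)(z - 5) / [3024] = (1/3024)z^4 - (1/216)z^3 + (71/3024)z^2 - (11/216)z + 5/126
L_1(z) = (z + 4)(z - 3)(z - 4)(z - 5) / [-36] = -(1/36)z^4 + (2/9)z^3 + (1/36)z^2 - (32/9)z + 20/3
L_2(z) = (z + 4)(z - 2)(z - 4)(z - 5) / [14] = (1/14)z^4 - (1/2)z^3 - (3/7)z^2 + 8z - 80/7
L_3(z) = (z + 4)(z - 2)(z - 3)(z - 5) / [-16] = -(1/16)z^4 + (3/8)z^3 + (9/16)z^2 - (47/8)z + 15/2
L_4(z) = (z + 4)(z - 2)(z - 3)(z - 4) / [54] = (1/54)z^4 - (5/54)z^3 - (5/27)z^2 + (40/27)z - 16/9
P(z) = (-7)·L_0 + (-5)·L_1 + 7·L_2 + (-1)·L_3 + 1·L_4
Only the constant term is needed; take it from each L_i and combine:
(-7)·(5/126) + (-5)·(20/3) + 7·(-80/7) + (-1)·(15/2) + 1·(-16/9) = -1106/9

-1106/9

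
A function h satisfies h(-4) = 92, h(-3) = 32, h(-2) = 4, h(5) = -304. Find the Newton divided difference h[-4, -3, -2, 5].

-2

h[-4,-3] = (32 - 92) / (-3 - (-4)) = -60
h[-3,-2] = (4 - 32) / (-2 - (-3)) = -28
h[-2,5] = (-304 - 4) / (5 - (-2)) = -44
h[-4,-3,-2] = (-28 - (-60)) / (-2 - (-4)) = 16
h[-3,-2,5] = (-44 - (-28)) / (5 - (-3)) = -2
h[-4,-3,-2,5] = (-2 - 16) / (5 - (-4)) = -2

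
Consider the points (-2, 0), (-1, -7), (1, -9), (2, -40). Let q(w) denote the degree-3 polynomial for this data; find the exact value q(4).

-252

Evaluate each Lagrange basis at w = 4:
L_0(4) = (5)·(3)·(2)/[(-1)·(-3)·(-4)] = -5/2
L_1(4) = (6)·(3)·(2)/[(1)·(-2)·(-3)] = 6
L_2(4) = (6)·(5)·(2)/[(3)·(2)·(-1)] = -10
L_3(4) = (6)·(5)·(3)/[(4)·(3)·(1)] = 15/2
Sum: 0 + (-7)·(6) + (-9)·(-10) + (-40)·(15/2) = -252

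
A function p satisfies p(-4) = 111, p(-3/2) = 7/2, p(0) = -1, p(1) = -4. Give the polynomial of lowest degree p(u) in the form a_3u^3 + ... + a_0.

L_0(u) = (u + 3/2)u(u - 1) / [-50] = -(1/50)u^3 - (1/100)u^2 + (3/100)u
L_1(u) = (u + 4)u(u - 1) / [75/8] = (8/75)u^3 + (8/25)u^2 - (32/75)u
L_2(u) = (u + 4)(u + 3/2)(u - 1) / [-6] = -(1/6)u^3 - (3/4)u^2 - (1/12)u + 1
L_3(u) = (u + 4)(u + 3/2)u / [25/2] = (2/25)u^3 + (11/25)u^2 + (12/25)u
p(u) = 111·L_0 + (7/2)·L_1 + (-1)·L_2 + (-4)·L_3
  111·L_0(u) = -(111/50)u^3 - (111/100)u^2 + (333/100)u
  (7/2)·L_1(u) = (28/75)u^3 + (28/25)u^2 - (112/75)u
  (-1)·L_2(u) = (1/6)u^3 + (3/4)u^2 + (1/12)u - 1
  (-4)·L_3(u) = -(8/25)u^3 - (44/25)u^2 - (48/25)u
Adding term by term: -2u^3 - u^2 - 1

p(u) = -2u^3 - u^2 - 1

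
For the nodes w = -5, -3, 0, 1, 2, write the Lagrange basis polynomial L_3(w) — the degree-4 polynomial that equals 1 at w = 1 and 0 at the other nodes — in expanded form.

L_3(w) = (w + 5)(w + 3)w(w - 2) / [(6)·(4)·(1)·(-1)]
       = (w^4 + 6w^3 - w^2 - 30w) / (-24)

L_3(w) = -(1/24)w^4 - (1/4)w^3 + (1/24)w^2 + (5/4)w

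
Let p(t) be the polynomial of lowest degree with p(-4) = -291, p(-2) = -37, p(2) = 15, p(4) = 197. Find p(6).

739

L_0(6) = (8)·(4)·(2)/[(-2)·(-6)·(-8)] = -2/3
L_1(6) = (10)·(4)·(2)/[(2)·(-4)·(-6)] = 5/3
L_2(6) = (10)·(8)·(2)/[(6)·(4)·(-2)] = -10/3
L_3(6) = (10)·(8)·(4)/[(8)·(6)·(2)] = 10/3
Sum: (-291)·(-2/3) + (-37)·(5/3) + 15·(-10/3) + 197·(10/3) = 739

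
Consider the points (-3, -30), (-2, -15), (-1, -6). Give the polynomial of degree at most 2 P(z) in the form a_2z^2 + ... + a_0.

P(z) = -3z^2 - 3

L_0(z) = (z + 2)(z + 1) / [2] = (1/2)z^2 + (3/2)z + 1
L_1(z) = (z + 3)(z + 1) / [-1] = -z^2 - 4z - 3
L_2(z) = (z + 3)(z + 2) / [2] = (1/2)z^2 + (5/2)z + 3
P(z) = (-30)·L_0 + (-15)·L_1 + (-6)·L_2
  (-30)·L_0(z) = -15z^2 - 45z - 30
  (-15)·L_1(z) = 15z^2 + 60z + 45
  (-6)·L_2(z) = -3z^2 - 15z - 18
Adding term by term: -3z^2 - 3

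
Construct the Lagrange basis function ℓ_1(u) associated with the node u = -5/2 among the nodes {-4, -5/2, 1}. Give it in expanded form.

ℓ_1(u) = (u + 4)(u - 1) / [(3/2)·(-7/2)]
       = (u^2 + 3u - 4) / (-21/4)

ℓ_1(u) = -(4/21)u^2 - (4/7)u + 16/21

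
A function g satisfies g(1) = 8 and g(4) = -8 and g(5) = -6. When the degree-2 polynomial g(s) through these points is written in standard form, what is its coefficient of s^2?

L_0(s) = (s - 4)(s - 5) / [12] = (1/12)s^2 - (3/4)s + 5/3
L_1(s) = (s - 1)(s - 5) / [-3] = -(1/3)s^2 + 2s - 5/3
L_2(s) = (s - 1)(s - 4) / [4] = (1/4)s^2 - (5/4)s + 1
g(s) = 8·L_0 + (-8)·L_1 + (-6)·L_2
Only the coefficient of s^2 is needed; take it from each L_i and combine:
8·(1/12) + (-8)·(-1/3) + (-6)·(1/4) = 11/6

11/6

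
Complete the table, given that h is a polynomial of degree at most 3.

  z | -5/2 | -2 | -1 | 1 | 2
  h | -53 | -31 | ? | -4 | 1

-8

The 4 known values determine h uniquely (degree ≤ 3).
Evaluate each Lagrange basis at z = -1:
L_0(-1) = (1)·(-2)·(-3)/[(-1/2)·(-7/2)·(-9/2)] = -16/21
L_1(-1) = (3/2)·(-2)·(-3)/[(1/2)·(-3)·(-4)] = 3/2
L_2(-1) = (3/2)·(1)·(-3)/[(7/2)·(3)·(-1)] = 3/7
L_3(-1) = (3/2)·(1)·(-2)/[(9/2)·(4)·(1)] = -1/6
Sum: (-53)·(-16/21) + (-31)·(3/2) + (-4)·(3/7) + 1·(-1/6) = -8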